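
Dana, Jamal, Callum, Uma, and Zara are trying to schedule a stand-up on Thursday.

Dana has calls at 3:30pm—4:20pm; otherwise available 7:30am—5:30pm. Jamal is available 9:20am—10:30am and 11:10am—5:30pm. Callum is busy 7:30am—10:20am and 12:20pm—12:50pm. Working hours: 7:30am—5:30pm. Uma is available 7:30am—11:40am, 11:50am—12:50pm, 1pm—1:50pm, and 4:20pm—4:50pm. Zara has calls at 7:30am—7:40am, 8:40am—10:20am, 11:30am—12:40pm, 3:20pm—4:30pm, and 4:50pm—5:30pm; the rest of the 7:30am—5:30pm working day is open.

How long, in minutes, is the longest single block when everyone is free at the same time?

Dana free within 07:30–17:30: 07:30–15:30, 16:20–17:30.
Callum free within 07:30–17:30: 10:20–12:20, 12:50–17:30.
Zara free within 07:30–17:30: 07:40–08:40, 10:20–11:30, 12:40–15:20, 16:30–16:50.
Dana ∩ Jamal: 09:20–10:30, 11:10–15:30, 16:20–17:30.
Dana ∩ Jamal ∩ Callum: 10:20–10:30, 11:10–12:20, 12:50–15:30, 16:20–17:30.
Dana ∩ Jamal ∩ Callum ∩ Uma: 10:20–10:30, 11:10–11:40, 11:50–12:20, 13:00–13:50, 16:20–16:50.
Dana ∩ Jamal ∩ Callum ∩ Uma ∩ Zara: 10:20–10:30, 11:10–11:30, 13:00–13:50, 16:30–16:50.
Common window lengths: 10, 20, 50, 20 min; longest is 50.

50 minutes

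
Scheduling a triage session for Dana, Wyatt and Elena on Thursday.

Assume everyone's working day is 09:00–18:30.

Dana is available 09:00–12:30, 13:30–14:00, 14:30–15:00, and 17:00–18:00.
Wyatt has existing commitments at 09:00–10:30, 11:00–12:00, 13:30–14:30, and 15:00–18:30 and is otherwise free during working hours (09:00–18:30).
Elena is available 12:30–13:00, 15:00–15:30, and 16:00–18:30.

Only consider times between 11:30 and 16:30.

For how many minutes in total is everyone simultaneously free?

Wyatt free within 09:00–18:30: 10:30–11:00, 12:00–13:30, 14:30–15:00.
Dana ∩ Wyatt: 10:30–11:00, 12:00–12:30, 14:30–15:00.
Dana ∩ Wyatt ∩ Elena: (none).
Restricted to 11:30–16:30: (none).
Total common minutes: 0.

0 minutes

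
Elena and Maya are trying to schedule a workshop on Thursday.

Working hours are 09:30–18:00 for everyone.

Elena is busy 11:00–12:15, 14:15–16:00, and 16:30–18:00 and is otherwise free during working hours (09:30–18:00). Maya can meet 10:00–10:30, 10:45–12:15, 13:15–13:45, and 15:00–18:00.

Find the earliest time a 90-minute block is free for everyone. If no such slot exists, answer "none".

Elena free within 09:30–18:00: 09:30–11:00, 12:15–14:15, 16:00–16:30.
Elena ∩ Maya: 10:00–10:30, 10:45–11:00, 13:15–13:45, 16:00–16:30.
Windows ≥ 90 min: (none).

none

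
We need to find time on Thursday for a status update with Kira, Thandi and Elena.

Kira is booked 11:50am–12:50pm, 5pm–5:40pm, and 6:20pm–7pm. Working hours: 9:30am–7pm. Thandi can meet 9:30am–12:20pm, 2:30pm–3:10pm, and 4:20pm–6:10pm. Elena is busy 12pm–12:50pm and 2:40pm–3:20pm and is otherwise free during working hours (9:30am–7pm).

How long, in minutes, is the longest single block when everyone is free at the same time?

Kira free within 09:30–19:00: 09:30–11:50, 12:50–17:00, 17:40–18:20.
Elena free within 09:30–19:00: 09:30–12:00, 12:50–14:40, 15:20–19:00.
Kira ∩ Thandi: 09:30–11:50, 14:30–15:10, 16:20–17:00, 17:40–18:10.
Kira ∩ Thandi ∩ Elena: 09:30–11:50, 14:30–14:40, 16:20–17:00, 17:40–18:10.
Common window lengths: 140, 10, 40, 30 min; longest is 140.

140 minutes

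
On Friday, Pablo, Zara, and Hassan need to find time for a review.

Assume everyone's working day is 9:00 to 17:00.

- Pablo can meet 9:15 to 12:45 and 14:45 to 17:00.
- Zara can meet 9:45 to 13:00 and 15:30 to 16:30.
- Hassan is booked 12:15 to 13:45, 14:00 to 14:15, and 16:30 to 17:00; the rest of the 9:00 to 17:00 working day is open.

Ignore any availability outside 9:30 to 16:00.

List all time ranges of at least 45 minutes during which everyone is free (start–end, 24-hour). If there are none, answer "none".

Hassan free within 09:00–17:00: 09:00–12:15, 13:45–14:00, 14:15–16:30.
Pablo ∩ Zara: 09:45–12:45, 15:30–16:30.
Pablo ∩ Zara ∩ Hassan: 09:45–12:15, 15:30–16:30.
Restricted to 09:30–16:00: 09:45–12:15, 15:30–16:00.
Windows ≥ 45 min: 09:45–12:15.

09:45–12:15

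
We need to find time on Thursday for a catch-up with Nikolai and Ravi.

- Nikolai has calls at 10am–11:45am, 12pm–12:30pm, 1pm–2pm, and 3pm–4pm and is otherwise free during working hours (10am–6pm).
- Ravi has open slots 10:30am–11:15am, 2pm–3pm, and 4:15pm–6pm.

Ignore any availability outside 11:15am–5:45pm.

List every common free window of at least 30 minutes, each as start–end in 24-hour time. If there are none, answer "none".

14:00–15:00, 16:15–17:45

Nikolai free within 10:00–18:00: 11:45–12:00, 12:30–13:00, 14:00–15:00, 16:00–18:00.
Nikolai ∩ Ravi: 14:00–15:00, 16:15–18:00.
Restricted to 11:15–17:45: 14:00–15:00, 16:15–17:45.
Windows ≥ 30 min: 14:00–15:00, 16:15–17:45.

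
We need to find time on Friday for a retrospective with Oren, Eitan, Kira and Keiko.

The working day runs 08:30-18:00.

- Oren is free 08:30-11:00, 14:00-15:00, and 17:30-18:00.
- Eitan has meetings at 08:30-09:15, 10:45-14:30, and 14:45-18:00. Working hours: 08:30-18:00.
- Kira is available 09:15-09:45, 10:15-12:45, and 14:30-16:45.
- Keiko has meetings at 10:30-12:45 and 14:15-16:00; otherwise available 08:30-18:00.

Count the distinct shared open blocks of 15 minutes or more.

Eitan free within 08:30–18:00: 09:15–10:45, 14:30–14:45.
Keiko free within 08:30–18:00: 08:30–10:30, 12:45–14:15, 16:00–18:00.
Oren ∩ Eitan: 09:15–10:45, 14:30–14:45.
Oren ∩ Eitan ∩ Kira: 09:15–09:45, 10:15–10:45, 14:30–14:45.
Oren ∩ Eitan ∩ Kira ∩ Keiko: 09:15–09:45, 10:15–10:30.
Windows ≥ 15 min: 09:15–09:45, 10:15–10:30.
That's 2 windows.

2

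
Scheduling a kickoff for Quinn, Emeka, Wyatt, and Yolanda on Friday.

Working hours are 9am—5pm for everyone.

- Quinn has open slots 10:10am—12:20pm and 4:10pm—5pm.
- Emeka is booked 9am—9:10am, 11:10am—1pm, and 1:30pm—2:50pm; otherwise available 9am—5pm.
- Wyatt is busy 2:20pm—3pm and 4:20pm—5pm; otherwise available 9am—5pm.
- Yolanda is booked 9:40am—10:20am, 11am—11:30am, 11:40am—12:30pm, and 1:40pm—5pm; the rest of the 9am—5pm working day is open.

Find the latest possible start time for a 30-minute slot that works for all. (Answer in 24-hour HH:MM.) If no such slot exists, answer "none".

10:30

Emeka free within 09:00–17:00: 09:10–11:10, 13:00–13:30, 14:50–17:00.
Wyatt free within 09:00–17:00: 09:00–14:20, 15:00–16:20.
Yolanda free within 09:00–17:00: 09:00–09:40, 10:20–11:00, 11:30–11:40, 12:30–13:40.
Quinn ∩ Emeka: 10:10–11:10, 16:10–17:00.
Quinn ∩ Emeka ∩ Wyatt: 10:10–11:10, 16:10–16:20.
Quinn ∩ Emeka ∩ Wyatt ∩ Yolanda: 10:20–11:00.
Windows ≥ 30 min: 10:20–11:00.
Latest start in the last window 10:20–11:00 is 11:00 − 30 min = 10:30.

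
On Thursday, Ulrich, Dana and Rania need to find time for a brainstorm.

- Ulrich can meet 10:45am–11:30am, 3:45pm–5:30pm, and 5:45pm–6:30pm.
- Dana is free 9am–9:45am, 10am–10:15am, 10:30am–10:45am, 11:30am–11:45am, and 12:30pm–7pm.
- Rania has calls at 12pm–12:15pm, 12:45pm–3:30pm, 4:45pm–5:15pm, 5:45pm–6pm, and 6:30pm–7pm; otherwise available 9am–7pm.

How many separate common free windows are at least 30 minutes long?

2

Rania free within 09:00–19:00: 09:00–12:00, 12:15–12:45, 15:30–16:45, 17:15–17:45, 18:00–18:30.
Ulrich ∩ Dana: 15:45–17:30, 17:45–18:30.
Ulrich ∩ Dana ∩ Rania: 15:45–16:45, 17:15–17:30, 18:00–18:30.
Windows ≥ 30 min: 15:45–16:45, 18:00–18:30.
That's 2 windows.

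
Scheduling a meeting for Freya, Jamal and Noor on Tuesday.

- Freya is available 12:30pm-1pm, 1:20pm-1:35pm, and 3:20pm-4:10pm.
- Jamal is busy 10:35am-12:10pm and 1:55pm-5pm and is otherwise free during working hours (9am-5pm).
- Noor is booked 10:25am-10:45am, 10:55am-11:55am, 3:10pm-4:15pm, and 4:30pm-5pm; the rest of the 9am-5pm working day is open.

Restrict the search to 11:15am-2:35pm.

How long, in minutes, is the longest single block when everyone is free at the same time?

30 minutes

Jamal free within 09:00–17:00: 09:00–10:35, 12:10–13:55.
Noor free within 09:00–17:00: 09:00–10:25, 10:45–10:55, 11:55–15:10, 16:15–16:30.
Freya ∩ Jamal: 12:30–13:00, 13:20–13:35.
Freya ∩ Jamal ∩ Noor: 12:30–13:00, 13:20–13:35.
Restricted to 11:15–14:35: 12:30–13:00, 13:20–13:35.
Common window lengths: 30, 15 min; longest is 30.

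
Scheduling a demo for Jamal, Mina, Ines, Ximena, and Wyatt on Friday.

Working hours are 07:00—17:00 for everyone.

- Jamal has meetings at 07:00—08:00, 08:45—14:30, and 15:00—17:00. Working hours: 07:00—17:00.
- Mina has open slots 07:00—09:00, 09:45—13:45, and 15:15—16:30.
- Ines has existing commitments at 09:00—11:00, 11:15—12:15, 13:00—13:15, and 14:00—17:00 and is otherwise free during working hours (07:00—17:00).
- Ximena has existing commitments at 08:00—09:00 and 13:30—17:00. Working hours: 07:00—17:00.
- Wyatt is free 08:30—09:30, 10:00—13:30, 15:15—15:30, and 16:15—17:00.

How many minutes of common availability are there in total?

0 minutes

Jamal free within 07:00–17:00: 08:00–08:45, 14:30–15:00.
Ines free within 07:00–17:00: 07:00–09:00, 11:00–11:15, 12:15–13:00, 13:15–14:00.
Ximena free within 07:00–17:00: 07:00–08:00, 09:00–13:30.
Jamal ∩ Mina: 08:00–08:45.
Jamal ∩ Mina ∩ Ines: 08:00–08:45.
Jamal ∩ Mina ∩ Ines ∩ Ximena: (none).
Jamal ∩ Mina ∩ Ines ∩ Ximena ∩ Wyatt: (none).
Total common minutes: 0.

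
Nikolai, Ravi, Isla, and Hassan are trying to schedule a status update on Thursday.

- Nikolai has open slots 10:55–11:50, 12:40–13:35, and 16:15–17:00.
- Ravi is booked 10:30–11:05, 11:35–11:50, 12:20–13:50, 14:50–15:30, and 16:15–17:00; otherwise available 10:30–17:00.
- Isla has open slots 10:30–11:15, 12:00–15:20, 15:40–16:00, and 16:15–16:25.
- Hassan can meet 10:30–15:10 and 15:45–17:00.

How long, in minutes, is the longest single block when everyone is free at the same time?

Ravi free within 10:30–17:00: 11:05–11:35, 11:50–12:20, 13:50–14:50, 15:30–16:15.
Nikolai ∩ Ravi: 11:05–11:35.
Nikolai ∩ Ravi ∩ Isla: 11:05–11:15.
Nikolai ∩ Ravi ∩ Isla ∩ Hassan: 11:05–11:15.
Single common window of 10 minutes.

10 minutes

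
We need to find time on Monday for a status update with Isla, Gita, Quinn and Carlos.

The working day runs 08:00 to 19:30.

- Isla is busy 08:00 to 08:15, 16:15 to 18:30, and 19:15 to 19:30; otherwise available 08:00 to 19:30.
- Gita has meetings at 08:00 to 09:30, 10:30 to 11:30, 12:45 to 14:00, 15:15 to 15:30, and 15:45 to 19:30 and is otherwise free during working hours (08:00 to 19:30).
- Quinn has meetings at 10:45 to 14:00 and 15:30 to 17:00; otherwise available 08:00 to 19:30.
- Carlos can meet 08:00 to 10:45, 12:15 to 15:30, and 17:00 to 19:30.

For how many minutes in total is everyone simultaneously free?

Isla free within 08:00–19:30: 08:15–16:15, 18:30–19:15.
Gita free within 08:00–19:30: 09:30–10:30, 11:30–12:45, 14:00–15:15, 15:30–15:45.
Quinn free within 08:00–19:30: 08:00–10:45, 14:00–15:30, 17:00–19:30.
Isla ∩ Gita: 09:30–10:30, 11:30–12:45, 14:00–15:15, 15:30–15:45.
Isla ∩ Gita ∩ Quinn: 09:30–10:30, 14:00–15:15.
Isla ∩ Gita ∩ Quinn ∩ Carlos: 09:30–10:30, 14:00–15:15.
Total common minutes: 60 + 75 = 135.

135 minutes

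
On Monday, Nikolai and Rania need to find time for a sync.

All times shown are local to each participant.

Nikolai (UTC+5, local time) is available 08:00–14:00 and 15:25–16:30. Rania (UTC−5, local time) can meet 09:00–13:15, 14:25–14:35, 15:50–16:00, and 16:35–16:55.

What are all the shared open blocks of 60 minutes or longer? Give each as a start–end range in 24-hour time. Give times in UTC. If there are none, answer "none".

none

Nikolai → UTC: 03:00–09:00, 10:25–11:30.
Rania → UTC: 14:00–18:15, 19:25–19:35, 20:50–21:00, 21:35–21:55.
Nikolai ∩ Rania: (none).
Windows ≥ 60 min: (none).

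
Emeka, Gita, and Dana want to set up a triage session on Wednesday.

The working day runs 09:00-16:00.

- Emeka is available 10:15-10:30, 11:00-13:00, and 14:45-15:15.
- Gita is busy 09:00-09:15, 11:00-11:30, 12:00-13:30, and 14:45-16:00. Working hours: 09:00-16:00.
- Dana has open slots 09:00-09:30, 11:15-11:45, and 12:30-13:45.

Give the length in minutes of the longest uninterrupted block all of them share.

15 minutes

Gita free within 09:00–16:00: 09:15–11:00, 11:30–12:00, 13:30–14:45.
Emeka ∩ Gita: 10:15–10:30, 11:30–12:00.
Emeka ∩ Gita ∩ Dana: 11:30–11:45.
Single common window of 15 minutes.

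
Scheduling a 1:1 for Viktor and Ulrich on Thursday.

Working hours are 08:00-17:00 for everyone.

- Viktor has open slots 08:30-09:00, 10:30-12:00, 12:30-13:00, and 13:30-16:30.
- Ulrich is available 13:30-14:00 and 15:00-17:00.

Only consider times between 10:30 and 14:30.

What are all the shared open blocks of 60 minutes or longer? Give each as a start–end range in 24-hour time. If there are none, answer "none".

none

Viktor ∩ Ulrich: 13:30–14:00, 15:00–16:30.
Restricted to 10:30–14:30: 13:30–14:00.
Windows ≥ 60 min: (none).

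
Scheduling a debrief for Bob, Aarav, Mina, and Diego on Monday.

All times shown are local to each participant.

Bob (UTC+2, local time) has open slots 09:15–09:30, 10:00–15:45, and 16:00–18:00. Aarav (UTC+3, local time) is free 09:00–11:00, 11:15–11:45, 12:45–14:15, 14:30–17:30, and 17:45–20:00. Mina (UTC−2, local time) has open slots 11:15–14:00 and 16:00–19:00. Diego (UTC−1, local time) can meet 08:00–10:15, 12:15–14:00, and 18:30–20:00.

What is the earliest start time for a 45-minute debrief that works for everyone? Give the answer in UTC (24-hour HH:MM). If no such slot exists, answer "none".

Bob → UTC: 07:15–07:30, 08:00–13:45, 14:00–16:00.
Aarav → UTC: 06:00–08:00, 08:15–08:45, 09:45–11:15, 11:30–14:30, 14:45–17:00.
Mina → UTC: 13:15–16:00, 18:00–21:00.
Diego → UTC: 09:00–11:15, 13:15–15:00, 19:30–21:00.
Bob ∩ Aarav: 07:15–07:30, 08:15–08:45, 09:45–11:15, 11:30–13:45, 14:00–14:30, 14:45–16:00.
Bob ∩ Aarav ∩ Mina: 13:15–13:45, 14:00–14:30, 14:45–16:00.
Bob ∩ Aarav ∩ Mina ∩ Diego: 13:15–13:45, 14:00–14:30, 14:45–15:00.
Windows ≥ 45 min: (none).

none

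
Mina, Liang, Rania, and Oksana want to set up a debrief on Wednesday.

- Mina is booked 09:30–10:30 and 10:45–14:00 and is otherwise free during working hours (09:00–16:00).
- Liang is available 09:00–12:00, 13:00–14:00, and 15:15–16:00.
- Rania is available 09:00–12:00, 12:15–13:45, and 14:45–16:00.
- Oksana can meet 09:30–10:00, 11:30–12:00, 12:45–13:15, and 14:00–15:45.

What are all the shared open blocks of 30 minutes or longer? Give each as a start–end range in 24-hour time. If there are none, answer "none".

15:15–15:45

Mina free within 09:00–16:00: 09:00–09:30, 10:30–10:45, 14:00–16:00.
Mina ∩ Liang: 09:00–09:30, 10:30–10:45, 15:15–16:00.
Mina ∩ Liang ∩ Rania: 09:00–09:30, 10:30–10:45, 15:15–16:00.
Mina ∩ Liang ∩ Rania ∩ Oksana: 15:15–15:45.
Windows ≥ 30 min: 15:15–15:45.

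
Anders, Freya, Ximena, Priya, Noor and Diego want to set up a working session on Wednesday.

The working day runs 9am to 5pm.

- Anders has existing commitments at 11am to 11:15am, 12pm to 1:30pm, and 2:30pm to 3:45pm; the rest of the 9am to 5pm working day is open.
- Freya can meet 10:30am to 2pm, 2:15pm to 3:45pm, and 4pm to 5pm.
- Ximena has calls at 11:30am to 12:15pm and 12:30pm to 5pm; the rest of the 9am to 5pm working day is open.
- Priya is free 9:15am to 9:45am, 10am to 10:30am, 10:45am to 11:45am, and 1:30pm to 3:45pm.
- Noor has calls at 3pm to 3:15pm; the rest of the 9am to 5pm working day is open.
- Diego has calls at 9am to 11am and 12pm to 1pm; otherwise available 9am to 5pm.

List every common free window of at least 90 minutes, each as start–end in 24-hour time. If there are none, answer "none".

Anders free within 09:00–17:00: 09:00–11:00, 11:15–12:00, 13:30–14:30, 15:45–17:00.
Ximena free within 09:00–17:00: 09:00–11:30, 12:15–12:30.
Noor free within 09:00–17:00: 09:00–15:00, 15:15–17:00.
Diego free within 09:00–17:00: 11:00–12:00, 13:00–17:00.
Anders ∩ Freya: 10:30–11:00, 11:15–12:00, 13:30–14:00, 14:15–14:30, 16:00–17:00.
Anders ∩ Freya ∩ Ximena: 10:30–11:00, 11:15–11:30.
Anders ∩ Freya ∩ Ximena ∩ Priya: 10:45–11:00, 11:15–11:30.
Anders ∩ Freya ∩ Ximena ∩ Priya ∩ Noor: 10:45–11:00, 11:15–11:30.
Anders ∩ Freya ∩ Ximena ∩ Priya ∩ Noor ∩ Diego: 11:15–11:30.
Windows ≥ 90 min: (none).

none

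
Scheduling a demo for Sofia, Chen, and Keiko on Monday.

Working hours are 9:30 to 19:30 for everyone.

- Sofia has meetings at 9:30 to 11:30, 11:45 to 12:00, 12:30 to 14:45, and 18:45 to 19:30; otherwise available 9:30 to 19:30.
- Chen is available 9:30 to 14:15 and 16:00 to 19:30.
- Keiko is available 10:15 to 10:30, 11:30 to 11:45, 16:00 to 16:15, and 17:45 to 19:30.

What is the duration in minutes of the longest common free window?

Sofia free within 09:30–19:30: 11:30–11:45, 12:00–12:30, 14:45–18:45.
Sofia ∩ Chen: 11:30–11:45, 12:00–12:30, 16:00–18:45.
Sofia ∩ Chen ∩ Keiko: 11:30–11:45, 16:00–16:15, 17:45–18:45.
Common window lengths: 15, 15, 60 min; longest is 60.

60 minutes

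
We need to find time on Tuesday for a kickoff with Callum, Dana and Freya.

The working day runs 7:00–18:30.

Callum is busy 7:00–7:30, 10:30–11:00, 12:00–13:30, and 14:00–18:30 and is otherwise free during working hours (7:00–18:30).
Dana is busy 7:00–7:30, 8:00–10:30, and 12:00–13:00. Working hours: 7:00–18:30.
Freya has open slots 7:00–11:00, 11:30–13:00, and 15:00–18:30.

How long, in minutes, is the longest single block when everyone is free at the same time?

30 minutes

Callum free within 07:00–18:30: 07:30–10:30, 11:00–12:00, 13:30–14:00.
Dana free within 07:00–18:30: 07:30–08:00, 10:30–12:00, 13:00–18:30.
Callum ∩ Dana: 07:30–08:00, 11:00–12:00, 13:30–14:00.
Callum ∩ Dana ∩ Freya: 07:30–08:00, 11:30–12:00.
Common window lengths: 30, 30 min; longest is 30.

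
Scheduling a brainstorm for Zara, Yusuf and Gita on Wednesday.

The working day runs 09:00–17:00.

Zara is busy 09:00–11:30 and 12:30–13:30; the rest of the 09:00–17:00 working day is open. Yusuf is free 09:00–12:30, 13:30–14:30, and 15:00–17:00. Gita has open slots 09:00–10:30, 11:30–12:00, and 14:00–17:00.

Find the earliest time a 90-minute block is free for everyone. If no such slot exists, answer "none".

Zara free within 09:00–17:00: 11:30–12:30, 13:30–17:00.
Zara ∩ Yusuf: 11:30–12:30, 13:30–14:30, 15:00–17:00.
Zara ∩ Yusuf ∩ Gita: 11:30–12:00, 14:00–14:30, 15:00–17:00.
Windows ≥ 90 min: 15:00–17:00.
Earliest such window starts at 15:00.

15:00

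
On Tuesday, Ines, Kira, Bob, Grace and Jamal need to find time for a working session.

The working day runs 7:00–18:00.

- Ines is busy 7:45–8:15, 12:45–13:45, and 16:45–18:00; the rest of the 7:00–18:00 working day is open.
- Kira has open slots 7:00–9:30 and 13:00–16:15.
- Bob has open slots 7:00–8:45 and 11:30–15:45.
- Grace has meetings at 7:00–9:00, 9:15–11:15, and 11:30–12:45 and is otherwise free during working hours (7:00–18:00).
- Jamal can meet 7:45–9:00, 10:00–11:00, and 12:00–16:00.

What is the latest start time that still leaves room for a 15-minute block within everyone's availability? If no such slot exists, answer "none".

Ines free within 07:00–18:00: 07:00–07:45, 08:15–12:45, 13:45–16:45.
Grace free within 07:00–18:00: 09:00–09:15, 11:15–11:30, 12:45–18:00.
Ines ∩ Kira: 07:00–07:45, 08:15–09:30, 13:45–16:15.
Ines ∩ Kira ∩ Bob: 07:00–07:45, 08:15–08:45, 13:45–15:45.
Ines ∩ Kira ∩ Bob ∩ Grace: 13:45–15:45.
Ines ∩ Kira ∩ Bob ∩ Grace ∩ Jamal: 13:45–15:45.
Windows ≥ 15 min: 13:45–15:45.
Latest start in the last window 13:45–15:45 is 15:45 − 15 min = 15:30.

15:30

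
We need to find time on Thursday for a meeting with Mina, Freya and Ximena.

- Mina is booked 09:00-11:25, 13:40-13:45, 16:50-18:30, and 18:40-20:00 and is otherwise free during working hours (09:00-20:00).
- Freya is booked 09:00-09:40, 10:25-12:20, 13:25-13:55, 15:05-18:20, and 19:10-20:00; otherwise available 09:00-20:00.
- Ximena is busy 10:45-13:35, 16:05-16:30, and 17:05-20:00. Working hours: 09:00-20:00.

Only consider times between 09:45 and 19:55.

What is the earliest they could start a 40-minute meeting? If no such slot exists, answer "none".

Mina free within 09:00–20:00: 11:25–13:40, 13:45–16:50, 18:30–18:40.
Freya free within 09:00–20:00: 09:40–10:25, 12:20–13:25, 13:55–15:05, 18:20–19:10.
Ximena free within 09:00–20:00: 09:00–10:45, 13:35–16:05, 16:30–17:05.
Mina ∩ Freya: 12:20–13:25, 13:55–15:05, 18:30–18:40.
Mina ∩ Freya ∩ Ximena: 13:55–15:05.
Restricted to 09:45–19:55: 13:55–15:05.
Windows ≥ 40 min: 13:55–15:05.
Earliest such window starts at 13:55.

13:55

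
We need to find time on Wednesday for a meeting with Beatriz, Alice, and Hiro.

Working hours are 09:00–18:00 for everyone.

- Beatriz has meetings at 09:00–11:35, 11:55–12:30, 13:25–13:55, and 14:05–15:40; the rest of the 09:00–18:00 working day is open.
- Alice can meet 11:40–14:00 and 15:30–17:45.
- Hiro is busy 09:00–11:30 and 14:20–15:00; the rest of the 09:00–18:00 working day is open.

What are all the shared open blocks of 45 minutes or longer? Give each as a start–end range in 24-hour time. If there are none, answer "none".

Beatriz free within 09:00–18:00: 11:35–11:55, 12:30–13:25, 13:55–14:05, 15:40–18:00.
Hiro free within 09:00–18:00: 11:30–14:20, 15:00–18:00.
Beatriz ∩ Alice: 11:40–11:55, 12:30–13:25, 13:55–14:00, 15:40–17:45.
Beatriz ∩ Alice ∩ Hiro: 11:40–11:55, 12:30–13:25, 13:55–14:00, 15:40–17:45.
Windows ≥ 45 min: 12:30–13:25, 15:40–17:45.

12:30–13:25, 15:40–17:45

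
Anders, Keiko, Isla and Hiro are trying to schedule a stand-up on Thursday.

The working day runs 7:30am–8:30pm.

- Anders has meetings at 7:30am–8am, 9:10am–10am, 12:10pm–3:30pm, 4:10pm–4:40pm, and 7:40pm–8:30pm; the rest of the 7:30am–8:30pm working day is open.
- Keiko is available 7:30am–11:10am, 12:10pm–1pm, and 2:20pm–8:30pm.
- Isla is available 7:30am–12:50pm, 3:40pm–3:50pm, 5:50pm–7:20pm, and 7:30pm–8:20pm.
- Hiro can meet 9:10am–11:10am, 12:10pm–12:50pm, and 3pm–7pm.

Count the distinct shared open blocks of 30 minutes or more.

Anders free within 07:30–20:30: 08:00–09:10, 10:00–12:10, 15:30–16:10, 16:40–19:40.
Anders ∩ Keiko: 08:00–09:10, 10:00–11:10, 15:30–16:10, 16:40–19:40.
Anders ∩ Keiko ∩ Isla: 08:00–09:10, 10:00–11:10, 15:40–15:50, 17:50–19:20, 19:30–19:40.
Anders ∩ Keiko ∩ Isla ∩ Hiro: 10:00–11:10, 15:40–15:50, 17:50–19:00.
Windows ≥ 30 min: 10:00–11:10, 17:50–19:00.
That's 2 windows.

2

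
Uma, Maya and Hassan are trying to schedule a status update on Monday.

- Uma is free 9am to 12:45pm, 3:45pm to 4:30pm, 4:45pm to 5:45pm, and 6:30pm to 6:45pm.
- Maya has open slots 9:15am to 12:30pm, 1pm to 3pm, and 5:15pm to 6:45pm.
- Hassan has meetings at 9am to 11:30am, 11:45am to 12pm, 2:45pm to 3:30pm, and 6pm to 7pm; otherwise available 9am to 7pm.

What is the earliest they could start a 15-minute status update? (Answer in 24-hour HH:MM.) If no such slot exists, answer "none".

Hassan free within 09:00–19:00: 11:30–11:45, 12:00–14:45, 15:30–18:00.
Uma ∩ Maya: 09:15–12:30, 17:15–17:45, 18:30–18:45.
Uma ∩ Maya ∩ Hassan: 11:30–11:45, 12:00–12:30, 17:15–17:45.
Windows ≥ 15 min: 11:30–11:45, 12:00–12:30, 17:15–17:45.
Earliest such window starts at 11:30.

11:30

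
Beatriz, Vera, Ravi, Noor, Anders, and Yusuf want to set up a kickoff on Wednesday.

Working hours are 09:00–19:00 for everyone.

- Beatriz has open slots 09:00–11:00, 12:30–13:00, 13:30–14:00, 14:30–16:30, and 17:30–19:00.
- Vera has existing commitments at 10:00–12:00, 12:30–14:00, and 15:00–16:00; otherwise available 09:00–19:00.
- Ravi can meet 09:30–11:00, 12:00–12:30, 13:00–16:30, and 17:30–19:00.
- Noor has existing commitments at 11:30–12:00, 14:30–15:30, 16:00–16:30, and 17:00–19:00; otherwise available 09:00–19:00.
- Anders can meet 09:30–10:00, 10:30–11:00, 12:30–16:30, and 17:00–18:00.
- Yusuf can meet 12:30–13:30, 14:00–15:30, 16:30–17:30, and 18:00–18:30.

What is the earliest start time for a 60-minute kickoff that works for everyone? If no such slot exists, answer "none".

Vera free within 09:00–19:00: 09:00–10:00, 12:00–12:30, 14:00–15:00, 16:00–19:00.
Noor free within 09:00–19:00: 09:00–11:30, 12:00–14:30, 15:30–16:00, 16:30–17:00.
Beatriz ∩ Vera: 09:00–10:00, 14:30–15:00, 16:00–16:30, 17:30–19:00.
Beatriz ∩ Vera ∩ Ravi: 09:30–10:00, 14:30–15:00, 16:00–16:30, 17:30–19:00.
Beatriz ∩ Vera ∩ Ravi ∩ Noor: 09:30–10:00.
Beatriz ∩ Vera ∩ Ravi ∩ Noor ∩ Anders: 09:30–10:00.
Beatriz ∩ Vera ∩ Ravi ∩ Noor ∩ Anders ∩ Yusuf: (none).
Windows ≥ 60 min: (none).

none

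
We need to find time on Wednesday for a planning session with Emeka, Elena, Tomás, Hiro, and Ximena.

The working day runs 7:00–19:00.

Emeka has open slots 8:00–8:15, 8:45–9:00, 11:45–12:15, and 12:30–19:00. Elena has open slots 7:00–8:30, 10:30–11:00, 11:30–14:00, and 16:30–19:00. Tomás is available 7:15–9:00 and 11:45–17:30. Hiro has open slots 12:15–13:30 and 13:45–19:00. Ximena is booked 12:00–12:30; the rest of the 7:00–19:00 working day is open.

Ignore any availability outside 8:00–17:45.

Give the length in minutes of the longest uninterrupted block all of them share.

Ximena free within 07:00–19:00: 07:00–12:00, 12:30–19:00.
Emeka ∩ Elena: 08:00–08:15, 11:45–12:15, 12:30–14:00, 16:30–19:00.
Emeka ∩ Elena ∩ Tomás: 08:00–08:15, 11:45–12:15, 12:30–14:00, 16:30–17:30.
Emeka ∩ Elena ∩ Tomás ∩ Hiro: 12:30–13:30, 13:45–14:00, 16:30–17:30.
Emeka ∩ Elena ∩ Tomás ∩ Hiro ∩ Ximena: 12:30–13:30, 13:45–14:00, 16:30–17:30.
Restricted to 08:00–17:45: 12:30–13:30, 13:45–14:00, 16:30–17:30.
Common window lengths: 60, 15, 60 min; longest is 60.

60 minutes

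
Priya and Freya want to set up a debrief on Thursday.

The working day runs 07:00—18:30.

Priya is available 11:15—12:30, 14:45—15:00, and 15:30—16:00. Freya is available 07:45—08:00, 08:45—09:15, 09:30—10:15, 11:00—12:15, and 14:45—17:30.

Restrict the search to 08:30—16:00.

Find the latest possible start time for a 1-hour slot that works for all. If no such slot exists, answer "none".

Priya ∩ Freya: 11:15–12:15, 14:45–15:00, 15:30–16:00.
Restricted to 08:30–16:00: 11:15–12:15, 14:45–15:00, 15:30–16:00.
Windows ≥ 60 min: 11:15–12:15.
Latest start in the last window 11:15–12:15 is 12:15 − 60 min = 11:15.

11:15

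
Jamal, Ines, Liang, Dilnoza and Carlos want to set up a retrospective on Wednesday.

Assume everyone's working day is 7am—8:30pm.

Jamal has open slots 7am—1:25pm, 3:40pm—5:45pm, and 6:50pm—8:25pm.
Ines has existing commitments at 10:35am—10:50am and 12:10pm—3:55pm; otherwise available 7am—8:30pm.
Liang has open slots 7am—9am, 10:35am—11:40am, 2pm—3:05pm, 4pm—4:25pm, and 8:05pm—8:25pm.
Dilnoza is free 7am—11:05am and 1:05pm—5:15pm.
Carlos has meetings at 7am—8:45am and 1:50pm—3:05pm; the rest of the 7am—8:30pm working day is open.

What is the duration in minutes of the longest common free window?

Ines free within 07:00–20:30: 07:00–10:35, 10:50–12:10, 15:55–20:30.
Carlos free within 07:00–20:30: 08:45–13:50, 15:05–20:30.
Jamal ∩ Ines: 07:00–10:35, 10:50–12:10, 15:55–17:45, 18:50–20:25.
Jamal ∩ Ines ∩ Liang: 07:00–09:00, 10:50–11:40, 16:00–16:25, 20:05–20:25.
Jamal ∩ Ines ∩ Liang ∩ Dilnoza: 07:00–09:00, 10:50–11:05, 16:00–16:25.
Jamal ∩ Ines ∩ Liang ∩ Dilnoza ∩ Carlos: 08:45–09:00, 10:50–11:05, 16:00–16:25.
Common window lengths: 15, 15, 25 min; longest is 25.

25 minutes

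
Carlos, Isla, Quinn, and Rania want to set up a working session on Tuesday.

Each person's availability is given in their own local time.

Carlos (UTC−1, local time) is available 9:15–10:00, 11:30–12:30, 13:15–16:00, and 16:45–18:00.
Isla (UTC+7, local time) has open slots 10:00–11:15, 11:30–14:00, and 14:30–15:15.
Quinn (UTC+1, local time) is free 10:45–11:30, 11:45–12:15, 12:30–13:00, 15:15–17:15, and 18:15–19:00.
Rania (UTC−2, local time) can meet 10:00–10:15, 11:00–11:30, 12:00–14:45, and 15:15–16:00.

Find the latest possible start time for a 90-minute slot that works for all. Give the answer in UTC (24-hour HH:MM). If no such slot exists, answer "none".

Carlos → UTC: 10:15–11:00, 12:30–13:30, 14:15–17:00, 17:45–19:00.
Isla → UTC: 03:00–04:15, 04:30–07:00, 07:30–08:15.
Quinn → UTC: 09:45–10:30, 10:45–11:15, 11:30–12:00, 14:15–16:15, 17:15–18:00.
Rania → UTC: 12:00–12:15, 13:00–13:30, 14:00–16:45, 17:15–18:00.
Carlos ∩ Isla: (none).
Carlos ∩ Isla ∩ Quinn: (none).
Carlos ∩ Isla ∩ Quinn ∩ Rania: (none).
Windows ≥ 90 min: (none).

none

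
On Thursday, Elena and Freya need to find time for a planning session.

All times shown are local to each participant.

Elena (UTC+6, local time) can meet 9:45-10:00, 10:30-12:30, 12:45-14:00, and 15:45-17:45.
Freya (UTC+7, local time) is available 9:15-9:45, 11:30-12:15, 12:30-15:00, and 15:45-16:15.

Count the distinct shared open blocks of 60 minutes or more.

Elena → UTC: 03:45–04:00, 04:30–06:30, 06:45–08:00, 09:45–11:45.
Freya → UTC: 02:15–02:45, 04:30–05:15, 05:30–08:00, 08:45–09:15.
Elena ∩ Freya: 04:30–05:15, 05:30–06:30, 06:45–08:00.
Windows ≥ 60 min: 05:30–06:30, 06:45–08:00.
That's 2 windows.

2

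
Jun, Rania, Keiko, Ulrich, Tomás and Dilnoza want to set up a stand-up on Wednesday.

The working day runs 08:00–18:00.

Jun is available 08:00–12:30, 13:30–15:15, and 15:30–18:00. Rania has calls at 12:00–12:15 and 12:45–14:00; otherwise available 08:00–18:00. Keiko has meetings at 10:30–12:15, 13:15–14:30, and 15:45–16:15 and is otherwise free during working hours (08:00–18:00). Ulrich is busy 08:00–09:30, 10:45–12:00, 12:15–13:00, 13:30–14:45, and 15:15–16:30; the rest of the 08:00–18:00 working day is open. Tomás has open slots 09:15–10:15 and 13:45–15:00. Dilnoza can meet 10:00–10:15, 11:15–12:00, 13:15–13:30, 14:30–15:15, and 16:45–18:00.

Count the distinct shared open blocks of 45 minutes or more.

0

Rania free within 08:00–18:00: 08:00–12:00, 12:15–12:45, 14:00–18:00.
Keiko free within 08:00–18:00: 08:00–10:30, 12:15–13:15, 14:30–15:45, 16:15–18:00.
Ulrich free within 08:00–18:00: 09:30–10:45, 12:00–12:15, 13:00–13:30, 14:45–15:15, 16:30–18:00.
Jun ∩ Rania: 08:00–12:00, 12:15–12:30, 14:00–15:15, 15:30–18:00.
Jun ∩ Rania ∩ Keiko: 08:00–10:30, 12:15–12:30, 14:30–15:15, 15:30–15:45, 16:15–18:00.
Jun ∩ Rania ∩ Keiko ∩ Ulrich: 09:30–10:30, 14:45–15:15, 16:30–18:00.
Jun ∩ Rania ∩ Keiko ∩ Ulrich ∩ Tomás: 09:30–10:15, 14:45–15:00.
Jun ∩ Rania ∩ Keiko ∩ Ulrich ∩ Tomás ∩ Dilnoza: 10:00–10:15, 14:45–15:00.
Windows ≥ 45 min: (none).
That's 0 windows.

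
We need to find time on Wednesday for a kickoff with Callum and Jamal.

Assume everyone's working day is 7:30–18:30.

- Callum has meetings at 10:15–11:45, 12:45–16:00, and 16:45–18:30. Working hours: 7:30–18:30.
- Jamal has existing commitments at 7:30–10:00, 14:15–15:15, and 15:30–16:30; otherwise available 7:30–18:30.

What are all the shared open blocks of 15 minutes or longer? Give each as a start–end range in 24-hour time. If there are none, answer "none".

10:00–10:15, 11:45–12:45, 16:30–16:45

Callum free within 07:30–18:30: 07:30–10:15, 11:45–12:45, 16:00–16:45.
Jamal free within 07:30–18:30: 10:00–14:15, 15:15–15:30, 16:30–18:30.
Callum ∩ Jamal: 10:00–10:15, 11:45–12:45, 16:30–16:45.
Windows ≥ 15 min: 10:00–10:15, 11:45–12:45, 16:30–16:45.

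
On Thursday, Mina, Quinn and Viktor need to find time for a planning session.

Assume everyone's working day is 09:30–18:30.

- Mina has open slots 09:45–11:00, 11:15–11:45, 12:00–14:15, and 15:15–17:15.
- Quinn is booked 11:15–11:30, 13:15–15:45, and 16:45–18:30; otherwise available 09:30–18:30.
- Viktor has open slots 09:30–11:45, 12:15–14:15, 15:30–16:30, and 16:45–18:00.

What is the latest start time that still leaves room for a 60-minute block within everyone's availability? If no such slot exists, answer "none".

Quinn free within 09:30–18:30: 09:30–11:15, 11:30–13:15, 15:45–16:45.
Mina ∩ Quinn: 09:45–11:00, 11:30–11:45, 12:00–13:15, 15:45–16:45.
Mina ∩ Quinn ∩ Viktor: 09:45–11:00, 11:30–11:45, 12:15–13:15, 15:45–16:30.
Windows ≥ 60 min: 09:45–11:00, 12:15–13:15.
Latest start in the last window 12:15–13:15 is 13:15 − 60 min = 12:15.

12:15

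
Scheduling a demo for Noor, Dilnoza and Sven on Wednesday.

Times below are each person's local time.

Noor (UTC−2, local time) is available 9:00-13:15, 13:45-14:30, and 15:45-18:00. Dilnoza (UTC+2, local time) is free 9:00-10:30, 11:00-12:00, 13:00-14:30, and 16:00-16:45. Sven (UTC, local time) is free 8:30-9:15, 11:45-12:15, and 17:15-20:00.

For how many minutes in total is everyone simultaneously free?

30 minutes

Noor → UTC: 11:00–15:15, 15:45–16:30, 17:45–20:00.
Dilnoza → UTC: 07:00–08:30, 09:00–10:00, 11:00–12:30, 14:00–14:45.
Sven → UTC: 08:30–09:15, 11:45–12:15, 17:15–20:00.
Noor ∩ Dilnoza: 11:00–12:30, 14:00–14:45.
Noor ∩ Dilnoza ∩ Sven: 11:45–12:15.
Total common minutes: 30.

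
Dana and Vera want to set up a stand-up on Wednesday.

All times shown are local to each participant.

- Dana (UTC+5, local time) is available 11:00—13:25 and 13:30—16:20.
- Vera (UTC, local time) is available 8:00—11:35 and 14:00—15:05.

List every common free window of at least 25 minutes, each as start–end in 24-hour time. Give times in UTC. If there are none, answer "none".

Dana → UTC: 06:00–08:25, 08:30–11:20.
Vera → UTC: 08:00–11:35, 14:00–15:05.
Dana ∩ Vera: 08:00–08:25, 08:30–11:20.
Windows ≥ 25 min: 08:00–08:25, 08:30–11:20.

08:00–08:25, 08:30–11:20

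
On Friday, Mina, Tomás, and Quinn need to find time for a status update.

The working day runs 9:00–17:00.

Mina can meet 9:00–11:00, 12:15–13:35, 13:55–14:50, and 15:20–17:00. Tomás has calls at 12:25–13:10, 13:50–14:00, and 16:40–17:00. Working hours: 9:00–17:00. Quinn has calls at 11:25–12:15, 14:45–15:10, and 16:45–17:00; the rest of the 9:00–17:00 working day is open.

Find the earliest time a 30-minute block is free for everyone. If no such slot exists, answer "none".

Tomás free within 09:00–17:00: 09:00–12:25, 13:10–13:50, 14:00–16:40.
Quinn free within 09:00–17:00: 09:00–11:25, 12:15–14:45, 15:10–16:45.
Mina ∩ Tomás: 09:00–11:00, 12:15–12:25, 13:10–13:35, 14:00–14:50, 15:20–16:40.
Mina ∩ Tomás ∩ Quinn: 09:00–11:00, 12:15–12:25, 13:10–13:35, 14:00–14:45, 15:20–16:40.
Windows ≥ 30 min: 09:00–11:00, 14:00–14:45, 15:20–16:40.
Earliest such window starts at 09:00.

09:00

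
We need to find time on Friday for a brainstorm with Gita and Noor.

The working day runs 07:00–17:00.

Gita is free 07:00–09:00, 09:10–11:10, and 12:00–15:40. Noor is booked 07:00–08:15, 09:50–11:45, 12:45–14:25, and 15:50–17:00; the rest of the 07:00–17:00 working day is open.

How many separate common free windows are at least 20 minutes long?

4

Noor free within 07:00–17:00: 08:15–09:50, 11:45–12:45, 14:25–15:50.
Gita ∩ Noor: 08:15–09:00, 09:10–09:50, 12:00–12:45, 14:25–15:40.
Windows ≥ 20 min: 08:15–09:00, 09:10–09:50, 12:00–12:45, 14:25–15:40.
That's 4 windows.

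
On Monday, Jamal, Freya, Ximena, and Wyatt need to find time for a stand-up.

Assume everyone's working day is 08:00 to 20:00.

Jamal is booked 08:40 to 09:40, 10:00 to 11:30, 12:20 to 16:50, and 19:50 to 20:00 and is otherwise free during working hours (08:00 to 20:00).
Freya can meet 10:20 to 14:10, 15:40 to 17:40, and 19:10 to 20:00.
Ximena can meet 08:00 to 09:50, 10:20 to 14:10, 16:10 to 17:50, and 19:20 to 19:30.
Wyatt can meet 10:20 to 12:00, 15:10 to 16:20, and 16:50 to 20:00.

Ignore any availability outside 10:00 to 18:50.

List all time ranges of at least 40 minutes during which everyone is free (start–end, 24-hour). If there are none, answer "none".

Jamal free within 08:00–20:00: 08:00–08:40, 09:40–10:00, 11:30–12:20, 16:50–19:50.
Jamal ∩ Freya: 11:30–12:20, 16:50–17:40, 19:10–19:50.
Jamal ∩ Freya ∩ Ximena: 11:30–12:20, 16:50–17:40, 19:20–19:30.
Jamal ∩ Freya ∩ Ximena ∩ Wyatt: 11:30–12:00, 16:50–17:40, 19:20–19:30.
Restricted to 10:00–18:50: 11:30–12:00, 16:50–17:40.
Windows ≥ 40 min: 16:50–17:40.

16:50–17:40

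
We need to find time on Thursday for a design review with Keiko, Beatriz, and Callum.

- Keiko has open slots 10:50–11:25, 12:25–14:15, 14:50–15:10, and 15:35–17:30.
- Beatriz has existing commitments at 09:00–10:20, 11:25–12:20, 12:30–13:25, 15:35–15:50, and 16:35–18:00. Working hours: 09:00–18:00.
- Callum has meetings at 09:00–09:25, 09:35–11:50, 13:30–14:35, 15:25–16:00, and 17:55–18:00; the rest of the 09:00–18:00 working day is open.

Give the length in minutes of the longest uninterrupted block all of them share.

35 minutes

Beatriz free within 09:00–18:00: 10:20–11:25, 12:20–12:30, 13:25–15:35, 15:50–16:35.
Callum free within 09:00–18:00: 09:25–09:35, 11:50–13:30, 14:35–15:25, 16:00–17:55.
Keiko ∩ Beatriz: 10:50–11:25, 12:25–12:30, 13:25–14:15, 14:50–15:10, 15:50–16:35.
Keiko ∩ Beatriz ∩ Callum: 12:25–12:30, 13:25–13:30, 14:50–15:10, 16:00–16:35.
Common window lengths: 5, 5, 20, 35 min; longest is 35.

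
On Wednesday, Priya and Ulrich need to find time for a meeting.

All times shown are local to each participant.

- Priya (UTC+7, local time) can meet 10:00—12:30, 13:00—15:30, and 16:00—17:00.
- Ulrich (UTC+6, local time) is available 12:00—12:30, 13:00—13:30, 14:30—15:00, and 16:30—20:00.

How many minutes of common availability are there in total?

60 minutes

Priya → UTC: 03:00–05:30, 06:00–08:30, 09:00–10:00.
Ulrich → UTC: 06:00–06:30, 07:00–07:30, 08:30–09:00, 10:30–14:00.
Priya ∩ Ulrich: 06:00–06:30, 07:00–07:30.
Total common minutes: 30 + 30 = 60.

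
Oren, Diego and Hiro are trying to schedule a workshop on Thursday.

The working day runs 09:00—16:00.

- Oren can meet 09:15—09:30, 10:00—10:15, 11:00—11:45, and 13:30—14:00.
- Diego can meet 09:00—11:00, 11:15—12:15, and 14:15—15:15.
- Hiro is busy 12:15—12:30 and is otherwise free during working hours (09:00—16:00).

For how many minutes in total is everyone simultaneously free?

Hiro free within 09:00–16:00: 09:00–12:15, 12:30–16:00.
Oren ∩ Diego: 09:15–09:30, 10:00–10:15, 11:15–11:45.
Oren ∩ Diego ∩ Hiro: 09:15–09:30, 10:00–10:15, 11:15–11:45.
Total common minutes: 15 + 15 + 30 = 60.

60 minutes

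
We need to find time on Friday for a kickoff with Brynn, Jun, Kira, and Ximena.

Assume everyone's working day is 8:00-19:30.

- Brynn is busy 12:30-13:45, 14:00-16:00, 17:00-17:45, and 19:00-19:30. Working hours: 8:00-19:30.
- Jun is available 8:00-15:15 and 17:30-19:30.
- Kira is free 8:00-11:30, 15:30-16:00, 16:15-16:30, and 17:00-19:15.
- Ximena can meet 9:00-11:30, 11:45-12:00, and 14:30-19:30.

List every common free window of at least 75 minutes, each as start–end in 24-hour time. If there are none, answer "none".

09:00–11:30, 17:45–19:00

Brynn free within 08:00–19:30: 08:00–12:30, 13:45–14:00, 16:00–17:00, 17:45–19:00.
Brynn ∩ Jun: 08:00–12:30, 13:45–14:00, 17:45–19:00.
Brynn ∩ Jun ∩ Kira: 08:00–11:30, 17:45–19:00.
Brynn ∩ Jun ∩ Kira ∩ Ximena: 09:00–11:30, 17:45–19:00.
Windows ≥ 75 min: 09:00–11:30, 17:45–19:00.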